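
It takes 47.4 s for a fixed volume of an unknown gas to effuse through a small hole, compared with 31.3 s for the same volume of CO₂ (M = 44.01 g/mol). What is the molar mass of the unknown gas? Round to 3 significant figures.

Using Graham's law: t_X/t_CO₂ = √(M_X/M_CO₂).
47.4/31.3 = 1.514 = √(M_X/44.01)
M_X = 44.01 × 1.514² = 44.01 × 2.293 = 101 g/mol

101 g/mol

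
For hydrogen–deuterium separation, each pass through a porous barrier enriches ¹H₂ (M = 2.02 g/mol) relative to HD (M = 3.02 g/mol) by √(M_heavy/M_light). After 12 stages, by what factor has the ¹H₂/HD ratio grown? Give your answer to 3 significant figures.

11.2

After 12 stages the ratio has grown by (√(3.02/2.02))^12 = (3.02/2.02)^(12/2).
= 1.49505^6 = 11.2.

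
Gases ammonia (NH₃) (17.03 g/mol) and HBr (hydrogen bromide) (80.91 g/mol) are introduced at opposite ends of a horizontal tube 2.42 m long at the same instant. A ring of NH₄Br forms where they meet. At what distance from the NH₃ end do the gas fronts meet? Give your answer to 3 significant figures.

1.66 m

Graham's law gives d_NH₃/d_HBr = rate_NH₃/rate_HBr = √(M_HBr/M_NH₃) = √(80.91/17.03) = 2.180.
With d_NH₃ + d_HBr = 2.42 m, d_HBr = 2.42/(1 + 2.180) = 0.7611 m.
d_NH₃ = 2.42 − 0.7611 = 1.66 m.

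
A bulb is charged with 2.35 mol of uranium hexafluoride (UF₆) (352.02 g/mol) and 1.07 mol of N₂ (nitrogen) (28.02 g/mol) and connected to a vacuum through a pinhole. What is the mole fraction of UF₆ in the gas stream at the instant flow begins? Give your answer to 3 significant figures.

Rate_i ∝ x_i/√M_i (Graham's law weighted by mole fraction), so the effusate composition follows n_i/√M_i.
So x_UF₆ in the escaping gas = (n_UF₆/√M_UF₆) / Σ(n_i/√M_i)
= (2.35/√352.02) / (2.35/√352.02 + 1.07/√28.02) = 0.1253/(0.1253 + 0.2021) = 0.383.

0.383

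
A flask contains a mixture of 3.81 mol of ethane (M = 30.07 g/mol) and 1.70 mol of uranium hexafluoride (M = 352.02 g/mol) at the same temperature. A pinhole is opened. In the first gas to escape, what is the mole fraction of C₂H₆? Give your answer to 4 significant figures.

Each component's effusion rate ∝ (its partial pressure)·(1/√M) ∝ n_i/√M_i.
So x_C₂H₆ in the escaping gas = (n_C₂H₆/√M_C₂H₆) / Σ(n_i/√M_i)
= (3.81/√30.07) / (3.81/√30.07 + 1.70/√352.02) = 0.6948/(0.6948 + 0.09061) = 0.8846.

0.8846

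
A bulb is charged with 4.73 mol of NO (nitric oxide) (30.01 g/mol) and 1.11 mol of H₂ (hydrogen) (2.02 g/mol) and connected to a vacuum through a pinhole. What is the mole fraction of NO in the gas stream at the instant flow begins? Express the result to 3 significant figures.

The effusion rate of species i is ∝ p_i/√M_i ∝ n_i/√M_i.
x_NO(eff) = (n_NO/√M_NO) / (n_NO/√M_NO + n_H₂/√M_H₂)
= (4.73/√30.01) / (4.73/√30.01 + 1.11/√2.02) = 0.8634/(0.8634 + 0.7810) = 0.525.

0.525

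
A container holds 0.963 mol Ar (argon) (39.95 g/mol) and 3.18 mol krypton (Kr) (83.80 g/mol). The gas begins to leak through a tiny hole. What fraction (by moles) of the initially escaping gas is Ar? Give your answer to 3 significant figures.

Effusion rate of each component ∝ n_i/√M_i (partial pressure × 1/√M).
So x_Ar in the escaping gas = (n_Ar/√M_Ar) / Σ(n_i/√M_i)
= (0.963/√39.95) / (0.963/√39.95 + 3.18/√83.80) = 0.1524/(0.1524 + 0.3474) = 0.305.

0.305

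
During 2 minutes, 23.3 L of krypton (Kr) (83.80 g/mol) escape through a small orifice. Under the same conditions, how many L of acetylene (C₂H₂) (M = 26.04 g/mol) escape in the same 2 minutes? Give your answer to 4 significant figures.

Using Graham's law: rate_C₂H₂/rate_Kr = √(M_Kr/M_C₂H₂) = √(83.80/26.04) = √3.218 = 1.794.
So the volume for C₂H₂ is 23.3 × 1.794 = 41.80 L.

41.80 L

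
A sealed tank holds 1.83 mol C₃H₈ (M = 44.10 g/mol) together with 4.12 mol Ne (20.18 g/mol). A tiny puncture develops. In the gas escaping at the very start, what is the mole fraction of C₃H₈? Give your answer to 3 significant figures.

0.231

Effusion rate of each component ∝ n_i/√M_i (partial pressure × 1/√M).
Mole fraction of C₃H₈ in the effusate = (n_C₃H₈/√M_C₃H₈) / (n_C₃H₈/√M_C₃H₈ + n_Ne/√M_Ne)
= (1.83/√44.10) / (1.83/√44.10 + 4.12/√20.18) = 0.2756/(0.2756 + 0.9171) = 0.231.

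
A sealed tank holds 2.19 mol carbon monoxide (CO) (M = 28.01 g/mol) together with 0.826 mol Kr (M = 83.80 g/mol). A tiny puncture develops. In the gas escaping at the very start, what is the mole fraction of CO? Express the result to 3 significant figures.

Effusion rate of each component ∝ n_i/√M_i (partial pressure × 1/√M).
Mole fraction of CO in the effusate = (n_CO/√M_CO) / (n_CO/√M_CO + n_Kr/√M_Kr)
= (2.19/√28.01) / (2.19/√28.01 + 0.826/√83.80) = 0.4138/(0.4138 + 0.09023) = 0.821.

0.821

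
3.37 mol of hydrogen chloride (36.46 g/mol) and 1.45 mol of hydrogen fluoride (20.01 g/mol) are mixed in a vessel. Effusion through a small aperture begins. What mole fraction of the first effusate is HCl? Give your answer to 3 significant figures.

0.633

Rate_i ∝ x_i/√M_i (Graham's law weighted by mole fraction), so the effusate composition follows n_i/√M_i.
x_HCl(eff) = (n_HCl/√M_HCl) / (n_HCl/√M_HCl + n_HF/√M_HF)
= (3.37/√36.46) / (3.37/√36.46 + 1.45/√20.01) = 0.5581/(0.5581 + 0.3241) = 0.633.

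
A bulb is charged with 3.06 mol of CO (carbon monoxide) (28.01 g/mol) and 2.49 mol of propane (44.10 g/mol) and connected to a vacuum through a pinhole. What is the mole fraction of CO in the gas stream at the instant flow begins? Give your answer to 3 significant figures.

Rate_i ∝ x_i/√M_i (Graham's law weighted by mole fraction), so the effusate composition follows n_i/√M_i.
So x_CO in the escaping gas = (n_CO/√M_CO) / Σ(n_i/√M_i)
= (3.06/√28.01) / (3.06/√28.01 + 2.49/√44.10) = 0.5782/(0.5782 + 0.3750) = 0.607.

0.607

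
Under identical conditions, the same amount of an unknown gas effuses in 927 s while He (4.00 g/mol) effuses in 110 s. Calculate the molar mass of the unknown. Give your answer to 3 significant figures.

Since effusion rate ∝ 1/√M, t_X/t_He = √(M_X/M_He).
927/110 = 8.427 = √(M_X/4.00)
M_X = 4.00 × 8.427² = 4.00 × 71.02 = 284 g/mol

284 g/mol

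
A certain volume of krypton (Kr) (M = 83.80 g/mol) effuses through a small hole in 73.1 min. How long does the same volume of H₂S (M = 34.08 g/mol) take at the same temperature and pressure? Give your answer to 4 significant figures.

Since effusion rate ∝ 1/√M, t_H₂S/t_Kr = √(M_H₂S/M_Kr) = √(34.08/83.80) = √0.4067 = 0.6377.
So the time for H₂S is 73.1 × 0.6377 = 46.62 min.

46.62 min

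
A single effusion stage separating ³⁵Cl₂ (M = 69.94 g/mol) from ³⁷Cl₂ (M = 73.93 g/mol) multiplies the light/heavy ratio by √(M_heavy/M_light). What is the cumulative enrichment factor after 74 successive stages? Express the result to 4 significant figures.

7.790

The single-stage factor is √(M_heavy/M_light), so 74 stages give [√(73.93/69.94)]^74 = (73.93/69.94)^(74/2).
= 1.05705^37 = 7.790.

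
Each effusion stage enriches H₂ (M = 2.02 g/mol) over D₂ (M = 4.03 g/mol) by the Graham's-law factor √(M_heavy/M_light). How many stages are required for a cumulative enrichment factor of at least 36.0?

Per stage α = (4.03/2.02)^(1/2) = 1.99505^0.5, giving ln α = 0.3453.
Need α^N ≥ 36.0 ⇒ N ≥ ln(36.0) / ln α = 3.584 / 0.3453 = 10.38.
So at least 11 stages are needed.

11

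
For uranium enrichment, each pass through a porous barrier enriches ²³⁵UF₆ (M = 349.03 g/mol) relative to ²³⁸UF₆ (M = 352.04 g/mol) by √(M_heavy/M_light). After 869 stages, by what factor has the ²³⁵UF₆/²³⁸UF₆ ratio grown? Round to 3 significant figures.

41.7

Overall factor = α^869 with α = √(352.04/349.03), i.e. (352.04/349.03)^(869/2).
= 1.00862^(869/2) = 41.7.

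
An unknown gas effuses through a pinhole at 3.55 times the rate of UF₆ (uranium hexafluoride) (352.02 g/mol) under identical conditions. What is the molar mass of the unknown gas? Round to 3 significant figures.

27.9 g/mol

Using Graham's law: rate_X/rate_UF₆ = √(M_UF₆/M_X).
3.55 = √(352.02/M_X)
M_X = 352.02 / 3.55² = 352.02 / 12.60 = 27.9 g/mol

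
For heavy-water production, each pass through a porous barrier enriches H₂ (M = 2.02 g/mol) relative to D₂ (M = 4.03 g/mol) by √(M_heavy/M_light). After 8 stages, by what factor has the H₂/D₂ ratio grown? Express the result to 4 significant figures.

Overall factor = α^8 with α = √(4.03/2.02), i.e. (4.03/2.02)^(8/2).
= 1.99505^4 = 15.84.

15.84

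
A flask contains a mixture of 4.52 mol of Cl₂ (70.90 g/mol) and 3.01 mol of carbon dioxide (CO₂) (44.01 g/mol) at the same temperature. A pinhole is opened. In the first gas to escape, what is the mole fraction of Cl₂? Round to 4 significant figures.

Effusion rate of each component ∝ n_i/√M_i (partial pressure × 1/√M).
x_Cl₂(eff) = (n_Cl₂/√M_Cl₂) / (n_Cl₂/√M_Cl₂ + n_CO₂/√M_CO₂)
= (4.52/√70.90) / (4.52/√70.90 + 3.01/√44.01) = 0.5368/(0.5368 + 0.4537) = 0.5419.

0.5419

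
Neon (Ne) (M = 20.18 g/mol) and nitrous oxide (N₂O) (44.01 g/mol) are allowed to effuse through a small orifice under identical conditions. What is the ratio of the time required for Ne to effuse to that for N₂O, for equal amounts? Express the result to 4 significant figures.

Using Graham's law: t_Ne/t_N₂O = √(M_Ne/M_N₂O) = √(20.18/44.01) = √0.4585 = 0.6772.

0.6772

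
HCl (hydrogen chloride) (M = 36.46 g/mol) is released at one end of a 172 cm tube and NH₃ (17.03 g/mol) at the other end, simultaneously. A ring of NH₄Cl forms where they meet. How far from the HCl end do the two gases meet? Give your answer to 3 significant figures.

69.8 cm

Distances travelled in equal time are proportional to diffusion rates, so d_HCl/d_NH₃ = √(M_NH₃/M_HCl) = √(17.03/36.46) = 0.6834.
With d_HCl + d_NH₃ = 172 cm, d_NH₃ = 172/(1 + 0.6834) = 102.2 cm.
d_HCl = 172 − 102.2 = 69.8 cm.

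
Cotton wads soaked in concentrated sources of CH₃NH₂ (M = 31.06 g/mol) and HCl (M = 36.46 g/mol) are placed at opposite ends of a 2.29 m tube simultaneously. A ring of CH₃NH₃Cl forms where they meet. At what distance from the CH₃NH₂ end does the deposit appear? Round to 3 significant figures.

1.19 m

Distances travelled in equal time are proportional to diffusion rates, so d_CH₃NH₂/d_HCl = √(M_HCl/M_CH₃NH₂) = √(36.46/31.06) = 1.083.
With d_CH₃NH₂ + d_HCl = 2.29 m, d_HCl = 2.29/(1 + 1.083) = 1.099 m.
d_CH₃NH₂ = 2.29 − 1.099 = 1.19 m.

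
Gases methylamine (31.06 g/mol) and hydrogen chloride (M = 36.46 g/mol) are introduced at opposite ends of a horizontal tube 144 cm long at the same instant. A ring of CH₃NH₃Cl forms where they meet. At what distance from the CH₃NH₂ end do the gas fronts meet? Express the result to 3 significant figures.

74.9 cm

Graham's law gives d_CH₃NH₂/d_HCl = rate_CH₃NH₂/rate_HCl = √(M_HCl/M_CH₃NH₂) = √(36.46/31.06) = 1.083.
With d_CH₃NH₂ + d_HCl = 144 cm, d_HCl = 144/(1 + 1.083) = 69.12 cm.
d_CH₃NH₂ = 144 − 69.12 = 74.9 cm.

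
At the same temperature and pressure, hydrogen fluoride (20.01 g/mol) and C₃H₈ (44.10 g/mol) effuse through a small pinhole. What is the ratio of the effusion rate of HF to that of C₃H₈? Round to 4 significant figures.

1.485

From Graham's law, rate_HF/rate_C₃H₈ = √(M_C₃H₈/M_HF) = √(44.10/20.01) = √2.204 = 1.485.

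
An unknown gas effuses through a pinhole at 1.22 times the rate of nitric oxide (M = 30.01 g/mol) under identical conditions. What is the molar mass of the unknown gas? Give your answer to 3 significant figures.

20.2 g/mol

Graham's law gives rate_X/rate_NO = √(M_NO/M_X).
1.22 = √(30.01/M_X)
M_X = 30.01 / 1.22² = 30.01 / 1.488 = 20.2 g/mol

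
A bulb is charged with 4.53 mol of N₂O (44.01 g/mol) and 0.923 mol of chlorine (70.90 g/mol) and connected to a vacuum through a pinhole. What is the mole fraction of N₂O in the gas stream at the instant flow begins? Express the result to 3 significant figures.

0.862

Rate_i ∝ x_i/√M_i (Graham's law weighted by mole fraction), so the effusate composition follows n_i/√M_i.
So x_N₂O in the escaping gas = (n_N₂O/√M_N₂O) / Σ(n_i/√M_i)
= (4.53/√44.01) / (4.53/√44.01 + 0.923/√70.90) = 0.6828/(0.6828 + 0.1096) = 0.862.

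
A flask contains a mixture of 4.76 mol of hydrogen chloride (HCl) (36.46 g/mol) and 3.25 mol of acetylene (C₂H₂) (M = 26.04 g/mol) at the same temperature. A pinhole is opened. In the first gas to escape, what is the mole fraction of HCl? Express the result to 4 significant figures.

Effusion rate of each component ∝ n_i/√M_i (partial pressure × 1/√M).
Mole fraction of HCl in the effusate = (n_HCl/√M_HCl) / (n_HCl/√M_HCl + n_C₂H₂/√M_C₂H₂)
= (4.76/√36.46) / (4.76/√36.46 + 3.25/√26.04) = 0.7883/(0.7883 + 0.6369) = 0.5531.

0.5531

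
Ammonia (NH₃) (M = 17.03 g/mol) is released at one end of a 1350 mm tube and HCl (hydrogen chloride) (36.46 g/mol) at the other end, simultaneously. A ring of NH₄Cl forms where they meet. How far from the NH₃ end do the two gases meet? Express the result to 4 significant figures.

801.9 mm

The fronts meet when d_NH₃ + d_HCl = L with d_NH₃/d_HCl = √(M_HCl/M_NH₃) (Graham's law). Here √(M_HCl/M_NH₃) = √(36.46/17.03) = 1.463.
With d_NH₃ + d_HCl = 1350 mm, d_HCl = 1350/(1 + 1.463) = 548.1 mm.
d_NH₃ = 1350 − 548.1 = 801.9 mm.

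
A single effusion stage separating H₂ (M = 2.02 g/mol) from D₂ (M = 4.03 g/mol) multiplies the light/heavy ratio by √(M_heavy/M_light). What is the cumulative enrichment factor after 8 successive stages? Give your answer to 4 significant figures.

15.84

Overall factor = α^8 with α = √(4.03/2.02), i.e. (4.03/2.02)^(8/2).
= 1.99505^4 = 15.84.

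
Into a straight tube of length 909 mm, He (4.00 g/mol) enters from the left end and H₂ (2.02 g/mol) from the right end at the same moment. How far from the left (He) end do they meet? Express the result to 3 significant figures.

Graham's law gives d_He/d_H₂ = rate_He/rate_H₂ = √(M_H₂/M_He) = √(2.02/4.00) = 0.7106.
With d_He + d_H₂ = 909 mm, d_H₂ = 909/(1 + 0.7106) = 531.4 mm.
d_He = 909 − 531.4 = 378 mm.

378 mm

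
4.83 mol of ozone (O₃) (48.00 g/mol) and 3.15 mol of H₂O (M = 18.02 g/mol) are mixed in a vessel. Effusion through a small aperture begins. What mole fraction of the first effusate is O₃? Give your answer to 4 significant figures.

Effusion rate of each component ∝ n_i/√M_i (partial pressure × 1/√M).
Mole fraction of O₃ in the effusate = (n_O₃/√M_O₃) / (n_O₃/√M_O₃ + n_H₂O/√M_H₂O)
= (4.83/√48.00) / (4.83/√48.00 + 3.15/√18.02) = 0.6972/(0.6972 + 0.7420) = 0.4844.

0.4844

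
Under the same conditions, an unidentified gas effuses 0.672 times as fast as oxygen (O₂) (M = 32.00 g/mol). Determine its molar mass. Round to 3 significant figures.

By Graham's law, rate_X/rate_O₂ = √(M_O₂/M_X).
0.672 = √(32.00/M_X)
M_X = 32.00 / 0.672² = 32.00 / 0.4516 = 70.9 g/mol

70.9 g/mol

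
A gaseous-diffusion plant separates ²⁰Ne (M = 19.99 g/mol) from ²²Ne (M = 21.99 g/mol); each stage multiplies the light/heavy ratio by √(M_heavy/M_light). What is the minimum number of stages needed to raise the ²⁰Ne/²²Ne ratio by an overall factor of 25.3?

With α = √(21.99/19.99) per stage, ln α = ½ ln(1.10005) = 0.04768.
Need α^N ≥ 25.3 ⇒ N ≥ ln(25.3) / ln α = 3.231 / 0.04768 = 67.76.
Rounding up, N = 68 stages.

68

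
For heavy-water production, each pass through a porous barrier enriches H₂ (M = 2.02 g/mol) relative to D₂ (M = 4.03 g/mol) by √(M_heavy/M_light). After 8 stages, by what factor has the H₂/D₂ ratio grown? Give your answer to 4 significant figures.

15.84

The single-stage factor is √(M_heavy/M_light), so 8 stages give [√(4.03/2.02)]^8 = (4.03/2.02)^(8/2).
= 1.99505^4 = 15.84.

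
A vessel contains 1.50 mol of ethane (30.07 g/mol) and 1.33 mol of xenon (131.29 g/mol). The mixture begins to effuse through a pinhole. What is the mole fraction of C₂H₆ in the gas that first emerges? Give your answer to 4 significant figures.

The effusion rate of species i is ∝ p_i/√M_i ∝ n_i/√M_i.
Mole fraction of C₂H₆ in the effusate = (n_C₂H₆/√M_C₂H₆) / (n_C₂H₆/√M_C₂H₆ + n_Xe/√M_Xe)
= (1.50/√30.07) / (1.50/√30.07 + 1.33/√131.29) = 0.2735/(0.2735 + 0.1161) = 0.7021.

0.7021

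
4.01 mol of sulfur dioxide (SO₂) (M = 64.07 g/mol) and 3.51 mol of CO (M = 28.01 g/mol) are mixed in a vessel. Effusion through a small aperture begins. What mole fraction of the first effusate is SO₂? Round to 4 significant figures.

Rate_i ∝ x_i/√M_i (Graham's law weighted by mole fraction), so the effusate composition follows n_i/√M_i.
x_SO₂(eff) = (n_SO₂/√M_SO₂) / (n_SO₂/√M_SO₂ + n_CO/√M_CO)
= (4.01/√64.07) / (4.01/√64.07 + 3.51/√28.01) = 0.5010/(0.5010 + 0.6632) = 0.4303.

0.4303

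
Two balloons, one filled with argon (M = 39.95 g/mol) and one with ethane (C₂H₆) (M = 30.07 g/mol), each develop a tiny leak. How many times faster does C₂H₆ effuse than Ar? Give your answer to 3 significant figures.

1.15

Using Graham's law: rate_C₂H₆/rate_Ar = √(M_Ar/M_C₂H₆) = √(39.95/30.07) = √1.329 = 1.15.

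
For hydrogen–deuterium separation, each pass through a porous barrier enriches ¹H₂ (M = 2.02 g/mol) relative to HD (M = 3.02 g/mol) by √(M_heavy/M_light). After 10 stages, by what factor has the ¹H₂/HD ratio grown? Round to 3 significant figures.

Overall factor = α^10 with α = √(3.02/2.02), i.e. (3.02/2.02)^(10/2).
= 1.49505^5 = 7.47.

7.47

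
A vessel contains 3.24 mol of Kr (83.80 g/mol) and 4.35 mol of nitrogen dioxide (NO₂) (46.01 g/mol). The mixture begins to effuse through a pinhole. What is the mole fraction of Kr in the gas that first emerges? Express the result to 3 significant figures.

Rate_i ∝ x_i/√M_i (Graham's law weighted by mole fraction), so the effusate composition follows n_i/√M_i.
So x_Kr in the escaping gas = (n_Kr/√M_Kr) / Σ(n_i/√M_i)
= (3.24/√83.80) / (3.24/√83.80 + 4.35/√46.01) = 0.3539/(0.3539 + 0.6413) = 0.356.

0.356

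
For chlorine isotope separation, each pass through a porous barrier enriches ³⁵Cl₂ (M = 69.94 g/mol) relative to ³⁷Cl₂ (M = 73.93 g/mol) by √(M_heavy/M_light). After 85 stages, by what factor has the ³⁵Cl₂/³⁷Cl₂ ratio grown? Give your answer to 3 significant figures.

The single-stage factor is √(M_heavy/M_light), so 85 stages give [√(73.93/69.94)]^85 = (73.93/69.94)^(85/2).
= 1.05705^(85/2) = 10.6.

10.6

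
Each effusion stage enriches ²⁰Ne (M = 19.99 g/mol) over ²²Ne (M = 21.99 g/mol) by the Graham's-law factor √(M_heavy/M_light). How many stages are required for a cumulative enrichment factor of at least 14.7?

Per stage α = (21.99/19.99)^(1/2) = 1.10005^0.5, giving ln α = 0.04768.
Need α^N ≥ 14.7 ⇒ N ≥ ln(14.7) / ln α = 2.688 / 0.04768 = 56.38.
So at least 57 stages are needed.

57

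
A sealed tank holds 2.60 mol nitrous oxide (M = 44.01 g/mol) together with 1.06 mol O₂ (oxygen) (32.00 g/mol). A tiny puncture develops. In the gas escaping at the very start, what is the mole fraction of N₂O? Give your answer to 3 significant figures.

Rate_i ∝ x_i/√M_i (Graham's law weighted by mole fraction), so the effusate composition follows n_i/√M_i.
x_N₂O(eff) = (n_N₂O/√M_N₂O) / (n_N₂O/√M_N₂O + n_O₂/√M_O₂)
= (2.60/√44.01) / (2.60/√44.01 + 1.06/√32.00) = 0.3919/(0.3919 + 0.1874) = 0.677.

0.677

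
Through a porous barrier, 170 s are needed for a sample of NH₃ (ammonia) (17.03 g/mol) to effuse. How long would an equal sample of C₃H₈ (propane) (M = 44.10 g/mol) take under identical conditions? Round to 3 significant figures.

274 s

By Graham's law, t_C₃H₈/t_NH₃ = √(M_C₃H₈/M_NH₃) = √(44.10/17.03) = √2.590 = 1.609.
So the time for C₃H₈ is 170 × 1.609 = 274 s.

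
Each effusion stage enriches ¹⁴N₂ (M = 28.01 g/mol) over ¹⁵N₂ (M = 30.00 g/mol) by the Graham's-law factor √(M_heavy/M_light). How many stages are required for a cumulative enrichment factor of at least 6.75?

Single-stage factor α = √(30.00/28.01), so ln α = ½ ln(1.07105) = 0.03432.
Need α^N ≥ 6.75 ⇒ N ≥ ln(6.75) / ln α = 1.910 / 0.03432 = 55.64.
So at least 56 stages are needed.

56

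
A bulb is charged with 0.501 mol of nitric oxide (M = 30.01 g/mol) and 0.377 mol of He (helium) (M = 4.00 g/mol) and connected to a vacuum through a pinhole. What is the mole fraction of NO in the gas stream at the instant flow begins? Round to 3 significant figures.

Each component's effusion rate ∝ (its partial pressure)·(1/√M) ∝ n_i/√M_i.
x_NO(eff) = (n_NO/√M_NO) / (n_NO/√M_NO + n_He/√M_He)
= (0.501/√30.01) / (0.501/√30.01 + 0.377/√4.00) = 0.09145/(0.09145 + 0.1885) = 0.327.

0.327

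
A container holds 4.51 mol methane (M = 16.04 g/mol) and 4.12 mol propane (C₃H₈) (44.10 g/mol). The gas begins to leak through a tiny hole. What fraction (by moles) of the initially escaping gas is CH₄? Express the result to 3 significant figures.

Each component's effusion rate ∝ (its partial pressure)·(1/√M) ∝ n_i/√M_i.
x_CH₄(eff) = (n_CH₄/√M_CH₄) / (n_CH₄/√M_CH₄ + n_C₃H₈/√M_C₃H₈)
= (4.51/√16.04) / (4.51/√16.04 + 4.12/√44.10) = 1.126/(1.126 + 0.6204) = 0.645.

0.645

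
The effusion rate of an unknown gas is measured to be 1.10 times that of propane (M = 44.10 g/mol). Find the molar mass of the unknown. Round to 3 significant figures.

36.4 g/mol

Using Graham's law: rate_X/rate_C₃H₈ = √(M_C₃H₈/M_X).
1.10 = √(44.10/M_X)
M_X = 44.10 / 1.10² = 44.10 / 1.210 = 36.4 g/mol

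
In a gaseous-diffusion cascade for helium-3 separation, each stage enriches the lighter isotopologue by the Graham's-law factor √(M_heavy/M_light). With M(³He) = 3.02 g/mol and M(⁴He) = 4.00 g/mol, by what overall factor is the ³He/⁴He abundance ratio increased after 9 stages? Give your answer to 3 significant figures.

3.54

Each stage multiplies the ratio by α = √(4.00/3.02), so after 9 stages the overall factor is α^9 = (4.00/3.02)^(9/2).
= 1.32450^(9/2) = 3.54.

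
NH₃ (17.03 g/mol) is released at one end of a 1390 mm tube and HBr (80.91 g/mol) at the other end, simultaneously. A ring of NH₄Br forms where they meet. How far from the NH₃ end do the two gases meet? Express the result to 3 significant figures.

In equal time, each gas travels a distance ∝ its rate ∝ 1/√M, so d_NH₃/d_HBr = √(M_HBr/M_NH₃) = √(80.91/17.03) = 2.180.
With d_NH₃ + d_HBr = 1390 mm, d_HBr = 1390/(1 + 2.180) = 437.2 mm.
d_NH₃ = 1390 − 437.2 = 953 mm.

953 mm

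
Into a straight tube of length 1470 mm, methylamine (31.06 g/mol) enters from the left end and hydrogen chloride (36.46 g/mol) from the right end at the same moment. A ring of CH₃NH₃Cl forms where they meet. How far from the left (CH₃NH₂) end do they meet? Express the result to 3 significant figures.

764 mm

Graham's law gives d_CH₃NH₂/d_HCl = rate_CH₃NH₂/rate_HCl = √(M_HCl/M_CH₃NH₂) = √(36.46/31.06) = 1.083.
With d_CH₃NH₂ + d_HCl = 1470 mm, d_HCl = 1470/(1 + 1.083) = 705.6 mm.
d_CH₃NH₂ = 1470 − 705.6 = 764 mm.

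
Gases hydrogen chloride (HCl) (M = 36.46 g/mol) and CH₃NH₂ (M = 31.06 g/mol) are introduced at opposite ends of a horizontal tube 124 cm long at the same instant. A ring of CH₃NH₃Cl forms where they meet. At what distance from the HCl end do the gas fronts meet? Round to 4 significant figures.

The fronts meet when d_HCl + d_CH₃NH₂ = L with d_HCl/d_CH₃NH₂ = √(M_CH₃NH₂/M_HCl) (Graham's law). Here √(M_CH₃NH₂/M_HCl) = √(31.06/36.46) = 0.9230.
With d_HCl + d_CH₃NH₂ = 124 cm, d_CH₃NH₂ = 124/(1 + 0.9230) = 64.48 cm.
d_HCl = 124 − 64.48 = 59.52 cm.

59.52 cm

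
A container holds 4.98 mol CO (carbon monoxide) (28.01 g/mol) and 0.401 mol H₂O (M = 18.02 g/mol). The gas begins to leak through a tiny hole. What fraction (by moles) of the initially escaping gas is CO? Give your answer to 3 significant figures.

0.909

Rate_i ∝ x_i/√M_i (Graham's law weighted by mole fraction), so the effusate composition follows n_i/√M_i.
So x_CO in the escaping gas = (n_CO/√M_CO) / Σ(n_i/√M_i)
= (4.98/√28.01) / (4.98/√28.01 + 0.401/√18.02) = 0.9410/(0.9410 + 0.09446) = 0.909.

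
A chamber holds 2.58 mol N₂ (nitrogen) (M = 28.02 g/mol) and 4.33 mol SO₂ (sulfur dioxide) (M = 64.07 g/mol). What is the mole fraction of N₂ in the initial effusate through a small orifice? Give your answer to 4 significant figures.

0.4740

Rate_i ∝ x_i/√M_i (Graham's law weighted by mole fraction), so the effusate composition follows n_i/√M_i.
Mole fraction of N₂ in the effusate = (n_N₂/√M_N₂) / (n_N₂/√M_N₂ + n_SO₂/√M_SO₂)
= (2.58/√28.02) / (2.58/√28.02 + 4.33/√64.07) = 0.4874/(0.4874 + 0.5410) = 0.4740.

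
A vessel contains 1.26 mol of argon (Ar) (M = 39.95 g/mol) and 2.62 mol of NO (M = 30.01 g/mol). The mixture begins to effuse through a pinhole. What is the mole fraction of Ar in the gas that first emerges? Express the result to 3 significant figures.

Effusion rate of each component ∝ n_i/√M_i (partial pressure × 1/√M).
So x_Ar in the escaping gas = (n_Ar/√M_Ar) / Σ(n_i/√M_i)
= (1.26/√39.95) / (1.26/√39.95 + 2.62/√30.01) = 0.1993/(0.1993 + 0.4783) = 0.294.

0.294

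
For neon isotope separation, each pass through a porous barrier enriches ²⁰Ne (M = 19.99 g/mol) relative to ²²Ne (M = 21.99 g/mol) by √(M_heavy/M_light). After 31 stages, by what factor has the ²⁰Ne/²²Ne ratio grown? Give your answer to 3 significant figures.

4.38

Each stage multiplies the ratio by α = √(21.99/19.99), so after 31 stages the overall factor is α^31 = (21.99/19.99)^(31/2).
= 1.10005^(31/2) = 4.38.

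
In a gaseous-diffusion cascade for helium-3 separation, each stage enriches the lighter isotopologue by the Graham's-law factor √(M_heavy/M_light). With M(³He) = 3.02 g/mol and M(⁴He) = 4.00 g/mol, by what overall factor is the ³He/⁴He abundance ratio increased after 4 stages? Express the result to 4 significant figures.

1.754

The single-stage factor is √(M_heavy/M_light), so 4 stages give [√(4.00/3.02)]^4 = (4.00/3.02)^(4/2).
= 1.32450^2 = 1.754.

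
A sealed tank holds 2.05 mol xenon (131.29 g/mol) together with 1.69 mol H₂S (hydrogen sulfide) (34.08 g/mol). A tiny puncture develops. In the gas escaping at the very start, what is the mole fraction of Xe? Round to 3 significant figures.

Each component's effusion rate ∝ (its partial pressure)·(1/√M) ∝ n_i/√M_i.
Mole fraction of Xe in the effusate = (n_Xe/√M_Xe) / (n_Xe/√M_Xe + n_H₂S/√M_H₂S)
= (2.05/√131.29) / (2.05/√131.29 + 1.69/√34.08) = 0.1789/(0.1789 + 0.2895) = 0.382.

0.382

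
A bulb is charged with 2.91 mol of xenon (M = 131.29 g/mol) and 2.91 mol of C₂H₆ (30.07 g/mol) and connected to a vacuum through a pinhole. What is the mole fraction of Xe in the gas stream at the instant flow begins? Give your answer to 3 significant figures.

The effusion rate of species i is ∝ p_i/√M_i ∝ n_i/√M_i.
Mole fraction of Xe in the effusate = (n_Xe/√M_Xe) / (n_Xe/√M_Xe + n_C₂H₆/√M_C₂H₆)
= (2.91/√131.29) / (2.91/√131.29 + 2.91/√30.07) = 0.2540/(0.2540 + 0.5307) = 0.324.

0.324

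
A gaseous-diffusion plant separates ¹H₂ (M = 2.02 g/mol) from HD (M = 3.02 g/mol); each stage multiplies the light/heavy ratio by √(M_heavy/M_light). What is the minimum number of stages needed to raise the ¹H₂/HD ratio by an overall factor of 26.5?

Per stage α = (3.02/2.02)^(1/2) = 1.49505^0.5, giving ln α = 0.2011.
Need α^N ≥ 26.5 ⇒ N ≥ ln(26.5) / ln α = 3.277 / 0.2011 = 16.30.
Minimum whole number of stages: N = 17.

17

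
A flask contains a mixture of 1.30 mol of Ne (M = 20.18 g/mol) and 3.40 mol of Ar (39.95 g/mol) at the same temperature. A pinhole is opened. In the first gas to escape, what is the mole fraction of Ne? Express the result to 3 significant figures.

Each component's effusion rate ∝ (its partial pressure)·(1/√M) ∝ n_i/√M_i.
So x_Ne in the escaping gas = (n_Ne/√M_Ne) / Σ(n_i/√M_i)
= (1.30/√20.18) / (1.30/√20.18 + 3.40/√39.95) = 0.2894/(0.2894 + 0.5379) = 0.350.

0.350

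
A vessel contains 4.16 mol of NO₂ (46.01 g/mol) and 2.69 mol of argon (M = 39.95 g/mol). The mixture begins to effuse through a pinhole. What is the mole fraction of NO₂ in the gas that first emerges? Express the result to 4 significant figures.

0.5903

Effusion rate of each component ∝ n_i/√M_i (partial pressure × 1/√M).
So x_NO₂ in the escaping gas = (n_NO₂/√M_NO₂) / Σ(n_i/√M_i)
= (4.16/√46.01) / (4.16/√46.01 + 2.69/√39.95) = 0.6133/(0.6133 + 0.4256) = 0.5903.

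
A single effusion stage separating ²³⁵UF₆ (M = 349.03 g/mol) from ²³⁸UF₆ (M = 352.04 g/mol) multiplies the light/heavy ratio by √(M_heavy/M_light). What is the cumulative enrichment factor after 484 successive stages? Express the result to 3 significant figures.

7.99

Overall factor = α^484 with α = √(352.04/349.03), i.e. (352.04/349.03)^(484/2).
= 1.00862^242 = 7.99.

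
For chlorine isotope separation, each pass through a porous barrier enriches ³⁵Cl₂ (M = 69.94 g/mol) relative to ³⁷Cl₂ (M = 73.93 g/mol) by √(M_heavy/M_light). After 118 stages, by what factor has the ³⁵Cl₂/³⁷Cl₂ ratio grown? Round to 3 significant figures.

After 118 stages the ratio has grown by (√(73.93/69.94))^118 = (73.93/69.94)^(118/2).
= 1.05705^59 = 26.4.

26.4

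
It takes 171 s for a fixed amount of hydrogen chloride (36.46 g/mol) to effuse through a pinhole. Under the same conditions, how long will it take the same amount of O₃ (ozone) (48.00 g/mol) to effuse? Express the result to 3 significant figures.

Graham's law gives t_O₃/t_HCl = √(M_O₃/M_HCl) = √(48.00/36.46) = √1.317 = 1.147.
So the time for O₃ is 171 × 1.147 = 196 s.

196 s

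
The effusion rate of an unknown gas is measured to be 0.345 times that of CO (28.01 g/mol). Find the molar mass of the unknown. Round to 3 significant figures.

Since effusion rate ∝ 1/√M, rate_X/rate_CO = √(M_CO/M_X).
0.345 = √(28.01/M_X)
M_X = 28.01 / 0.345² = 28.01 / 0.1190 = 235 g/mol

235 g/mol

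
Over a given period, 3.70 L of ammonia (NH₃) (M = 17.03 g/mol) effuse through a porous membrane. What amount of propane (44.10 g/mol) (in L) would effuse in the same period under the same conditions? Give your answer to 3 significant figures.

From Graham's law, rate_C₃H₈/rate_NH₃ = √(M_NH₃/M_C₃H₈) = √(17.03/44.10) = √0.3862 = 0.6214.
So the volume for C₃H₈ is 3.70 × 0.6214 = 2.30 L.

2.30 L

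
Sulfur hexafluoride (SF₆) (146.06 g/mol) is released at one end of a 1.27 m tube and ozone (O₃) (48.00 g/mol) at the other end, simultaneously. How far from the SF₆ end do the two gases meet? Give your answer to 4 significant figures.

The fronts meet when d_SF₆ + d_O₃ = L with d_SF₆/d_O₃ = √(M_O₃/M_SF₆) (Graham's law). Here √(M_O₃/M_SF₆) = √(48.00/146.06) = 0.5733.
With d_SF₆ + d_O₃ = 1.27 m, d_O₃ = 1.27/(1 + 0.5733) = 0.8072 m.
d_SF₆ = 1.27 − 0.8072 = 0.4628 m.

0.4628 m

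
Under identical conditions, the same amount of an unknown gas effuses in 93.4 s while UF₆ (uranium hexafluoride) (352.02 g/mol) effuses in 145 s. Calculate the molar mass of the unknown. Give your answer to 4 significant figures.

146.1 g/mol

Graham's law gives t_X/t_UF₆ = √(M_X/M_UF₆).
93.4/145 = 0.6441 = √(M_X/352.02)
M_X = 352.02 × 0.6441² = 352.02 × 0.4149 = 146.1 g/mol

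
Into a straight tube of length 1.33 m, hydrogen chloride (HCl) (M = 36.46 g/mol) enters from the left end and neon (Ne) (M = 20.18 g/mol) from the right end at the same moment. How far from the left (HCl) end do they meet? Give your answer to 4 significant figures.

0.5674 m

Graham's law gives d_HCl/d_Ne = rate_HCl/rate_Ne = √(M_Ne/M_HCl) = √(20.18/36.46) = 0.7440.
With d_HCl + d_Ne = 1.33 m, d_Ne = 1.33/(1 + 0.7440) = 0.7626 m.
d_HCl = 1.33 − 0.7626 = 0.5674 m.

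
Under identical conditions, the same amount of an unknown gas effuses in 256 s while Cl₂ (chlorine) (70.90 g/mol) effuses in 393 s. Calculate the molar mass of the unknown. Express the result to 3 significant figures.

By Graham's law, t_X/t_Cl₂ = √(M_X/M_Cl₂).
256/393 = 0.6514 = √(M_X/70.90)
M_X = 70.90 × 0.6514² = 70.90 × 0.4243 = 30.1 g/mol

30.1 g/mol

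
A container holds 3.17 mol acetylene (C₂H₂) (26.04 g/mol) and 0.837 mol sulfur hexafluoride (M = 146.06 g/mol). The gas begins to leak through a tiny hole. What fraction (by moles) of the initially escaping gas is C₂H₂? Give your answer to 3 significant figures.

Each component's effusion rate ∝ (its partial pressure)·(1/√M) ∝ n_i/√M_i.
x_C₂H₂(eff) = (n_C₂H₂/√M_C₂H₂) / (n_C₂H₂/√M_C₂H₂ + n_SF₆/√M_SF₆)
= (3.17/√26.04) / (3.17/√26.04 + 0.837/√146.06) = 0.6212/(0.6212 + 0.06926) = 0.900.

0.900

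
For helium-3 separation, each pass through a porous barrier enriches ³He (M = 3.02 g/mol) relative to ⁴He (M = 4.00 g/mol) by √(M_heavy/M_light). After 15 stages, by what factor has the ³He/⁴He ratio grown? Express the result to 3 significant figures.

8.23

The single-stage factor is √(M_heavy/M_light), so 15 stages give [√(4.00/3.02)]^15 = (4.00/3.02)^(15/2).
= 1.32450^(15/2) = 8.23.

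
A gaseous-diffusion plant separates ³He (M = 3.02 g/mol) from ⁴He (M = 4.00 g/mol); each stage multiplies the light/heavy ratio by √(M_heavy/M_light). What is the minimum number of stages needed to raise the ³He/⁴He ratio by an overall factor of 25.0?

With α = √(4.00/3.02) per stage, ln α = ½ ln(1.32450) = 0.1405.
Need α^N ≥ 25.0 ⇒ N ≥ ln(25.0) / ln α = 3.219 / 0.1405 = 22.91.
Rounding up, N = 23 stages.

23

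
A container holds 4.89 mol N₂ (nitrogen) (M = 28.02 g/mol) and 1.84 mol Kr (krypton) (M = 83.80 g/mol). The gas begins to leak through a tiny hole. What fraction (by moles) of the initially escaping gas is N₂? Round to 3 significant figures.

0.821

Each component's effusion rate ∝ (its partial pressure)·(1/√M) ∝ n_i/√M_i.
So x_N₂ in the escaping gas = (n_N₂/√M_N₂) / Σ(n_i/√M_i)
= (4.89/√28.02) / (4.89/√28.02 + 1.84/√83.80) = 0.9238/(0.9238 + 0.2010) = 0.821.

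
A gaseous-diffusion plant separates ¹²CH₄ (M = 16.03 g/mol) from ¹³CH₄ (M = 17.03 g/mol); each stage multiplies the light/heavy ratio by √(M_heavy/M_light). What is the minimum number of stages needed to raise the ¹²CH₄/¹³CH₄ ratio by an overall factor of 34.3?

117

With α = √(17.03/16.03) per stage, ln α = ½ ln(1.06238) = 0.03026.
Need α^N ≥ 34.3 ⇒ N ≥ ln(34.3) / ln α = 3.535 / 0.03026 = 116.84.
Minimum whole number of stages: N = 117.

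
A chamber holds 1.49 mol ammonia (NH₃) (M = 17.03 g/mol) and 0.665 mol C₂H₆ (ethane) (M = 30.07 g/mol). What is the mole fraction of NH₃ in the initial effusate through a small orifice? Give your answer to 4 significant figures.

0.7486

The effusion rate of species i is ∝ p_i/√M_i ∝ n_i/√M_i.
Mole fraction of NH₃ in the effusate = (n_NH₃/√M_NH₃) / (n_NH₃/√M_NH₃ + n_C₂H₆/√M_C₂H₆)
= (1.49/√17.03) / (1.49/√17.03 + 0.665/√30.07) = 0.3611/(0.3611 + 0.1213) = 0.7486.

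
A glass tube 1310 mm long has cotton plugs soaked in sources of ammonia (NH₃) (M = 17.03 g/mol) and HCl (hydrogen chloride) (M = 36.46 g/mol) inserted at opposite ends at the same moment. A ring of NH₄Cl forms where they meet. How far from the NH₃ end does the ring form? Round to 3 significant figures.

The fronts meet when d_NH₃ + d_HCl = L with d_NH₃/d_HCl = √(M_HCl/M_NH₃) (Graham's law). Here √(M_HCl/M_NH₃) = √(36.46/17.03) = 1.463.
With d_NH₃ + d_HCl = 1310 mm, d_HCl = 1310/(1 + 1.463) = 531.8 mm.
d_NH₃ = 1310 − 531.8 = 778 mm.

778 mm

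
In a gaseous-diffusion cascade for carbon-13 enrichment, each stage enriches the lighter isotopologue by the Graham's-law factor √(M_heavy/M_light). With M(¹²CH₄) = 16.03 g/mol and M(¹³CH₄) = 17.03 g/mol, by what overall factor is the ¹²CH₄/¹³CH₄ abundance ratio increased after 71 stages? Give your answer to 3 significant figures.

8.57

Each stage multiplies the ratio by α = √(17.03/16.03), so after 71 stages the overall factor is α^71 = (17.03/16.03)^(71/2).
= 1.06238^(71/2) = 8.57.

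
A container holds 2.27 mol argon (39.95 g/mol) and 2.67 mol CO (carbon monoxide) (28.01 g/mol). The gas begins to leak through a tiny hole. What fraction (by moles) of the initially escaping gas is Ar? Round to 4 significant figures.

The effusion rate of species i is ∝ p_i/√M_i ∝ n_i/√M_i.
So x_Ar in the escaping gas = (n_Ar/√M_Ar) / Σ(n_i/√M_i)
= (2.27/√39.95) / (2.27/√39.95 + 2.67/√28.01) = 0.3591/(0.3591 + 0.5045) = 0.4159.

0.4159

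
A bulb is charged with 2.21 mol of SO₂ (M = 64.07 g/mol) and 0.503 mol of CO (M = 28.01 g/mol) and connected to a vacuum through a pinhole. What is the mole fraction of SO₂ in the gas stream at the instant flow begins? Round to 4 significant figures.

0.7439

Rate_i ∝ x_i/√M_i (Graham's law weighted by mole fraction), so the effusate composition follows n_i/√M_i.
So x_SO₂ in the escaping gas = (n_SO₂/√M_SO₂) / Σ(n_i/√M_i)
= (2.21/√64.07) / (2.21/√64.07 + 0.503/√28.01) = 0.2761/(0.2761 + 0.09504) = 0.7439.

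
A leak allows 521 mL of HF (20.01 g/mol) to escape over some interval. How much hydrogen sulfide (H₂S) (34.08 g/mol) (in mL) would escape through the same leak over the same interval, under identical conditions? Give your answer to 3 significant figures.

Since effusion rate ∝ 1/√M, rate_H₂S/rate_HF = √(M_HF/M_H₂S) = √(20.01/34.08) = √0.5871 = 0.7663.
So the volume for H₂S is 521 × 0.7663 = 399 mL.

399 mL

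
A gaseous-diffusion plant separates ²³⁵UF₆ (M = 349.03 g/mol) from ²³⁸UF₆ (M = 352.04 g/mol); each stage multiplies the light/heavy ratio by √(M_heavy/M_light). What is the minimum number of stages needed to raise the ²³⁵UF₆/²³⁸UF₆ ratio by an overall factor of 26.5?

764

With α = √(352.04/349.03) per stage, ln α = ½ ln(1.00862) = 0.004293.
Need α^N ≥ 26.5 ⇒ N ≥ ln(26.5) / ln α = 3.277 / 0.004293 = 763.29.
Rounding up, N = 764 stages.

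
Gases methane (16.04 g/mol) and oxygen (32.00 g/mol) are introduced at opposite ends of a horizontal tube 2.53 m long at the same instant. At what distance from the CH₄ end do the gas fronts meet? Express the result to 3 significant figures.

1.48 m

Graham's law gives d_CH₄/d_O₂ = rate_CH₄/rate_O₂ = √(M_O₂/M_CH₄) = √(32.00/16.04) = 1.412.
With d_CH₄ + d_O₂ = 2.53 m, d_O₂ = 2.53/(1 + 1.412) = 1.049 m.
d_CH₄ = 2.53 − 1.049 = 1.48 m.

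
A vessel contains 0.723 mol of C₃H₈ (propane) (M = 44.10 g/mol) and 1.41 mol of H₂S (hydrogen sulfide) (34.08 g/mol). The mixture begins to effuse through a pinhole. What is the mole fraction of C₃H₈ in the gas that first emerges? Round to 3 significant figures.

Effusion rate of each component ∝ n_i/√M_i (partial pressure × 1/√M).
Mole fraction of C₃H₈ in the effusate = (n_C₃H₈/√M_C₃H₈) / (n_C₃H₈/√M_C₃H₈ + n_H₂S/√M_H₂S)
= (0.723/√44.10) / (0.723/√44.10 + 1.41/√34.08) = 0.1089/(0.1089 + 0.2415) = 0.311.

0.311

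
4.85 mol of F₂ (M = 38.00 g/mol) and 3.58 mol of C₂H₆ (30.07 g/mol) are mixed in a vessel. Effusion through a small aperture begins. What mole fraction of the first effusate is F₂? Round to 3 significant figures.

0.547

Rate_i ∝ x_i/√M_i (Graham's law weighted by mole fraction), so the effusate composition follows n_i/√M_i.
So x_F₂ in the escaping gas = (n_F₂/√M_F₂) / Σ(n_i/√M_i)
= (4.85/√38.00) / (4.85/√38.00 + 3.58/√30.07) = 0.7868/(0.7868 + 0.6529) = 0.547.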